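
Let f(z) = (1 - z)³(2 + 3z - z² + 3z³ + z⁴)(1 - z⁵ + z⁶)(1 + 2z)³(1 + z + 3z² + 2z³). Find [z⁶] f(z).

(1 - z)³ has coefficients 1,-3,3,-1 for degrees 0…3.
(2 + 3z - z² + 3z³ + z⁴) has coefficients 2,3,-1,3,1,0,0 for degrees 0…6.
Multiplying by (1 - z⁵ + z⁶) gives running coefficients 2,3,-1,3,1,-2,-1 for degrees 0…6.
Multiplying by (1 + 2z)³ gives running coefficients 2,15,41,49,31,32,23 for degrees 0…6.
Finally multiplying by (1 + z + 3z² + 2z³), the product of all factors after the first has coefficients 2,17,62,139,233,292,246 for degrees 0…6.
[z⁶] = 1·246 − 3·292 + 3·233 − 1·139 = -70.

-70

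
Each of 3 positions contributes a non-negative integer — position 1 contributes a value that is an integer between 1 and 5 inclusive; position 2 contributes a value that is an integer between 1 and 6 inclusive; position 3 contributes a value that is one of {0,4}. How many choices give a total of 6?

6

The generating function for the choices is (x + x^2 + x^3 + x^4 + x^5)·(x + x^2 + x^3 + x^4 + x^5 + x^6)·(1 + x^4); the count is [x^6].
(x + x^2 + x^3 + x^4 + x^5) has coefficients 0,1,1,1,1,1 for degrees 0…5.
(x + x^2 + x^3 + x^4 + x^5 + x^6) has coefficients 0,1,1,1,1,1,1 for degrees 0…6.
Finally multiplying by (1 + x^4), the product of all factors after the first has coefficients 0,1,1,1,1,2,2 for degrees 0…6.
[x^6] = 1·2 + 1·1 + 1·1 + 1·1 + 1·1 = 6.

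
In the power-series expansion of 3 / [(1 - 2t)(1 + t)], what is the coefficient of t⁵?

63

Partial fractions give a closed form: a_n = (2)·2^n + (1)·(-1)^n.
At n = 5: a_5 = 63.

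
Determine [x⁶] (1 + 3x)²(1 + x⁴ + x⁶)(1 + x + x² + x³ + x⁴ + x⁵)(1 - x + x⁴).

25

(1 + 3x)² has coefficients 1,6,9 for degrees 0…2.
(1 + x⁴ + x⁶) has coefficients 1,0,0,0,1,0,1 for degrees 0…6.
Multiplying by (1 + x + x² + x³ + x⁴ + x⁵) gives running coefficients 1,1,1,1,2,2,2 for degrees 0…6.
Finally multiplying by (1 - x + x⁴), the product of all factors after the first has coefficients 1,0,0,0,2,1,1 for degrees 0…6.
[x⁶] = 1·1 + 6·1 + 9·2 = 25.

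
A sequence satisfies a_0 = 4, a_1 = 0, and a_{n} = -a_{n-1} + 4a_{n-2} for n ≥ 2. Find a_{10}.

18640

The ordinary generating function has denominator 1 + z - 4z^2.
Iterating the recurrence: a_0,…,a_{10} = 4, 0, 16, -16, 80, -144, 464, -1040, 2896, -7056, 18640.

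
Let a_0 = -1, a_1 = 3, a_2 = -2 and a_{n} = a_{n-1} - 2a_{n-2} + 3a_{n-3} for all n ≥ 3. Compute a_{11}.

The ordinary generating function has denominator 1 - t + 2t^2 - 3t^3.
Iterating the recurrence: a_0,…,a_{11} = -1, 3, -2, -11, 2, 18, -19, -49, 43, 84, -149, -188.

-188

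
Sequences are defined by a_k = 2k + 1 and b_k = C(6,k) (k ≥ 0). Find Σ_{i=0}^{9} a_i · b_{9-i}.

832

Write out a_i and b_{9-i} for i = 0,…,9 and sum the products.
Σ = 1·0 + 3·0 + 5·0 + 7·1 + 9·6 + 11·15 + 13·20 + 15·15 + 17·6 + 19·1 = 832.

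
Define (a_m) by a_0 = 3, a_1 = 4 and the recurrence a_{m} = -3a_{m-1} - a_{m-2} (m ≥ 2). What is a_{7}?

1940

The ordinary generating function has denominator 1 + 3z + z^2.
Iterating the recurrence: a_0,…,a_{7} = 3, 4, -15, 41, -108, 283, -741, 1940.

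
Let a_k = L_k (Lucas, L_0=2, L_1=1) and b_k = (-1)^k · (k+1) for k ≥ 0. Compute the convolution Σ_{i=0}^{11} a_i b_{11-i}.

44

This is [x^11] in the product of the two ordinary generating functions.
Σ = 2·(-12) + 1·11 + 3·(-10) + 4·9 + 7·(-8) + 11·7 + 18·(-6) + 29·5 + 47·(-4) + 76·3 + 123·(-2) + 199·1 = 44.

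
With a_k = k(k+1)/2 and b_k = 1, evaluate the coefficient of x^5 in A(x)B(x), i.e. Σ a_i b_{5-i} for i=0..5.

This is [x^5] in the product of the two ordinary generating functions.
Σ = 0·1 + 1·1 + 3·1 + 6·1 + 10·1 + 15·1 = 35.

35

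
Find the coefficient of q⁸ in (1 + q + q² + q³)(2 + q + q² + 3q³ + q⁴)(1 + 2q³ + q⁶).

14

(1 + q + q² + q³) has coefficients 1,1,1,1 for degrees 0…3.
(2 + q + q² + 3q³ + q⁴) has coefficients 2,1,1,3,1,0,0,0,0 for degrees 0…8.
Finally multiplying by (1 + 2q³ + q⁶), the product of all factors after the first has coefficients 2,1,1,7,3,2,8,3,1 for degrees 0…8.
[q⁸] = 1·1 + 1·3 + 1·8 + 1·2 = 14.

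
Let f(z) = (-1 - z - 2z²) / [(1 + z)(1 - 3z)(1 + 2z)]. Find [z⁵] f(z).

Partial fractions give a closed form: a_n = (1/2)·(-1)^n + (-7/10)·3^n + (-4/5)·(-2)^n.
At n = 5: a_5 = -145.

-145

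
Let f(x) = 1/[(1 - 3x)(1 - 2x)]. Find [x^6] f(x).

Partial fractions give a closed form: a_n = (3)·3^n + (-2)·2^n.
At n = 6: a_6 = 2059.

2059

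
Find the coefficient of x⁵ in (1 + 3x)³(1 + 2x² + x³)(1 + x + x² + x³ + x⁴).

(1 + 3x)³ has coefficients 1,9,27,27 for degrees 0…3.
(1 + 2x² + x³) has coefficients 1,0,2,1,0,0 for degrees 0…5.
Finally multiplying by (1 + x + x² + x³ + x⁴), the product of all factors after the first has coefficients 1,1,3,4,4,3 for degrees 0…5.
[x⁵] = 1·3 + 9·4 + 27·4 + 27·3 = 228.

228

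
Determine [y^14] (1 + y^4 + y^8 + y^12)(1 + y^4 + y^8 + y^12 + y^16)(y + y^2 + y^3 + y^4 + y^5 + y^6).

7

(1 + y^4 + y^8 + y^12) has coefficients 1,0,0,0,1,0,0,0,1,0,0,0,1 for degrees 0…12.
(1 + y^4 + y^8 + y^12 + y^16) has coefficients 1,0,0,0,1,0,0,0,1,0,0,0,1,0,0 for degrees 0…14.
Finally multiplying by (y + y^2 + y^3 + y^4 + y^5 + y^6), the product of all factors after the first has coefficients 0,1,1,1,1,2,2,1,1,2,2,1,1,2,2 for degrees 0…14.
[y^14] = 1·2 + 1·2 + 1·2 + 1·1 = 7.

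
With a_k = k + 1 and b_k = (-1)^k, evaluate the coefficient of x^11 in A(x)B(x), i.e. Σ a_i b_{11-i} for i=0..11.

6

Write out a_i and b_{11-i} for i = 0,…,11 and sum the products.
Σ = 1·(-1) + 2·1 + 3·(-1) + 4·1 + 5·(-1) + 6·1 + 7·(-1) + 8·1 + 9·(-1) + 10·1 + 11·(-1) + 12·1 = 6.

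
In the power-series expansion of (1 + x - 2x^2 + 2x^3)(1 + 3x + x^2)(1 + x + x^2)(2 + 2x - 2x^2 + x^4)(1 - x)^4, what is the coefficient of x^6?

(1 + x - 2x^2 + 2x^3) has coefficients 1,1,-2,2 for degrees 0…3.
(1 + 3x + x^2) has coefficients 1,3,1,0,0,0,0 for degrees 0…6.
Multiplying by (1 + x + x^2) gives running coefficients 1,4,5,4,1,0,0 for degrees 0…6.
Multiplying by (2 + 2x - 2x^2 + x^4) gives running coefficients 2,10,16,10,1,-2,3 for degrees 0…6.
Finally multiplying by (1 - x)^4, the product of all factors after the first has coefficients 2,2,-12,-2,19,0,-7 for degrees 0…6.
[x^6] = 1·(-7) + 1·0 − 2·19 + 2·(-2) = -49.

-49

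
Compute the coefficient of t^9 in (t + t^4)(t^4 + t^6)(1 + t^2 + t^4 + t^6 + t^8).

(t + t^4) has coefficients 0,1,0,0,1 for degrees 0…4.
(t^4 + t^6) has coefficients 0,0,0,0,1,0,1,0,0,0 for degrees 0…9.
Finally multiplying by (1 + t^2 + t^4 + t^6 + t^8), the product of all factors after the first has coefficients 0,0,0,0,1,0,2,0,2,0 for degrees 0…9.
[t^9] = 1·2 + 1·0 = 2.

2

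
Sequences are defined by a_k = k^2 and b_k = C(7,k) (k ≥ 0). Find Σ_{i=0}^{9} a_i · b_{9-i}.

4096

The convolution is the t^9 coefficient of A(t)B(t).
Σ = 0·0 + 1·0 + 4·1 + 9·7 + 16·21 + 25·35 + 36·35 + 49·21 + 64·7 + 81·1 = 4096.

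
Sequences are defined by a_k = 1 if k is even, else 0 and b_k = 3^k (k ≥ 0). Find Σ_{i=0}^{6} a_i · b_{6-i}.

820

The convolution is the x^6 coefficient of A(x)B(x).
Σ = 1·729 + 0·243 + 1·81 + 0·27 + 1·9 + 0·3 + 1·1 = 820.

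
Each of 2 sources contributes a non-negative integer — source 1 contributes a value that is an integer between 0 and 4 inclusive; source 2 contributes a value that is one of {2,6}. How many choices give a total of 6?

2

The generating function for the choices is (1 + t + t^2 + t^3 + t^4)·(t^2 + t^6); the count is [t^6].
(1 + t + t^2 + t^3 + t^4) has coefficients 1,1,1,1,1 for degrees 0…4.
(t^2 + t^6) has coefficients 0,0,1,0,0,0,1 for degrees 0…6.
[t^6] = 1·1 + 1·0 + 1·0 + 1·0 + 1·1 = 2.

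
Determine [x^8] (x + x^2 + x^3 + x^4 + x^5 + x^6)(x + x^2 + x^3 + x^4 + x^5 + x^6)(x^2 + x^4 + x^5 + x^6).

(x + x^2 + x^3 + x^4 + x^5 + x^6) has coefficients 0,1,1,1,1,1,1 for degrees 0…6.
(x + x^2 + x^3 + x^4 + x^5 + x^6) has coefficients 0,1,1,1,1,1,1,0,0 for degrees 0…8.
Finally multiplying by (x^2 + x^4 + x^5 + x^6), the product of all factors after the first has coefficients 0,0,0,1,1,2,3,4,4 for degrees 0…8.
[x^8] = 1·4 + 1·3 + 1·2 + 1·1 + 1·1 + 1·0 = 11.

11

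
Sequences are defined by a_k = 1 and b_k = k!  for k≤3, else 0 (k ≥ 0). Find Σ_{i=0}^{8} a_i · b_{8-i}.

Write out a_i and b_{8-i} for i = 0,…,8 and sum the products.
Σ = 1·0 + 1·0 + 1·0 + 1·0 + 1·0 + 1·6 + 1·2 + 1·1 + 1·1 = 10.

10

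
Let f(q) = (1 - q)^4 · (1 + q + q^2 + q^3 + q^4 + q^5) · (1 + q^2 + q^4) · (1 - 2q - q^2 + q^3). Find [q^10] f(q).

-6

(1 - q)^4 has coefficients 1,-4,6,-4,1 for degrees 0…4.
(1 + q + q^2 + q^3 + q^4 + q^5) has coefficients 1,1,1,1,1,1,0,0,0,0,0 for degrees 0…10.
Multiplying by (1 + q^2 + q^4) gives running coefficients 1,1,2,2,3,3,2,2,1,1,0 for degrees 0…10.
Finally multiplying by (1 - 2q - q^2 + q^3), the product of all factors after the first has coefficients 1,-1,-1,-2,-2,-3,-5,-2,-2,-1,-1 for degrees 0…10.
[q^10] = 1·(-1) − 4·(-1) + 6·(-2) − 4·(-2) + 1·(-5) = -6.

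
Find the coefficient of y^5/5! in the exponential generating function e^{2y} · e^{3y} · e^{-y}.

1024

The EGF product rule gives c_5 = Σ_{k_1+k_2+k_3=5} C(5; k_1,k_2,k_3) · ∏ g_i(k_i), where e^{2y} gives (2)^k; e^{3y} gives (3)^k; e^{-y} gives (-1)^k.
g_1(k) for k = 0…5: 1, 2, 4, 8, 16, 32.
g_2(k) for k = 0…5: 1, 3, 9, 27, 81, 243.
g_3(k) for k = 0…5: 1, -1, 1, -1, 1, -1.
First combine the last two factors: h(k) = Σ_j C(k,j)·g_2(j)·g_3(k−j) for k = 0…5: 1, 2, 4, 8, 16, 32.
c_5 = Σ_k C(5,k)·g_1(k)·h(5−k) = 1·1·32 + 5·2·16 + 10·4·8 + 10·8·4 + 5·16·2 + 1·32·1 = 32 + 160 + 320 + 320 + 160 + 32 = 1024.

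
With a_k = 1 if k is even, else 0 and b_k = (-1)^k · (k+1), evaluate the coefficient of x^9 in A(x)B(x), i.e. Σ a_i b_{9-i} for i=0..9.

The convolution is the x^9 coefficient of A(x)B(x).
Σ = 1·(-10) + 0·9 + 1·(-8) + 0·7 + 1·(-6) + 0·5 + 1·(-4) + 0·3 + 1·(-2) + 0·1 = -30.

-30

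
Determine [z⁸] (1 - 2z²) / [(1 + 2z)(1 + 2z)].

The denominator gives the recurrence a_n = −4a_(n−1) − 4a_(n−2) for n ≥ 3; the numerator fixes a_0 = 1, a_1 = -4, a_2 = 10.
Iterating: 1, -4, 10, -24, 56, -128, 288, -640, 1408, so a_8 = 1408.

1408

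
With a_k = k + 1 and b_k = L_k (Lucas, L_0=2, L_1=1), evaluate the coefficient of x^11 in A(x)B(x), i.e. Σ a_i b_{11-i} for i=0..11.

Write out a_i and b_{11-i} for i = 0,…,11 and sum the products.
Σ = 1·199 + 2·123 + 3·76 + 4·47 + 5·29 + 6·18 + 7·11 + 8·7 + 9·4 + 10·3 + 11·1 + 12·2 = 1348.

1348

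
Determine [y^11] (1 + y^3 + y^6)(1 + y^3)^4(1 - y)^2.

(1 + y^3 + y^6) has coefficients 1,0,0,1,0,0,1 for degrees 0…6.
(1 + y^3)^4 has coefficients 1,0,0,4,0,0,6,0,0,4,0,0 for degrees 0…11.
Finally multiplying by (1 - y)^2, the product of all factors after the first has coefficients 1,-2,1,4,-8,4,6,-12,6,4,-8,4 for degrees 0…11.
[y^11] = 1·4 + 1·6 + 1·4 = 14.

14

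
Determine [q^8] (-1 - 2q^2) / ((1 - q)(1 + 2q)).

The denominator gives the recurrence a_n = −a_(n−1) + 2a_(n−2) for n ≥ 3; the numerator fixes a_0 = -1, a_1 = 1, a_2 = -5.
Iterating: -1, 1, -5, 7, -17, 31, -65, 127, -257, so a_8 = -257.

-257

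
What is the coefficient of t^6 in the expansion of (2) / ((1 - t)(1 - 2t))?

Partial fractions give a closed form: a_n = (-2)·1^n + (4)·2^n.
At n = 6: a_6 = 254.

254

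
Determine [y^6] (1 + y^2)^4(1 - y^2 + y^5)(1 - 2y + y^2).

-2

(1 + y^2)^4 has coefficients 1,0,4,0,6,0,4 for degrees 0…6.
(1 - y^2 + y^5) has coefficients 1,0,-1,0,0,1,0 for degrees 0…6.
Finally multiplying by (1 - 2y + y^2), the product of all factors after the first has coefficients 1,-2,0,2,-1,1,-2 for degrees 0…6.
[y^6] = 1·(-2) + 4·(-1) + 6·0 + 4·1 = -2.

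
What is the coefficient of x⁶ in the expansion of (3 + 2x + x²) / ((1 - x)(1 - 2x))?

The denominator gives the recurrence a_n = 3a_(n−1) − 2a_(n−2) for n ≥ 3; the numerator fixes a_0 = 3, a_1 = 11, a_2 = 28.
Iterating: 3, 11, 28, 62, 130, 266, 538, so a_6 = 538.

538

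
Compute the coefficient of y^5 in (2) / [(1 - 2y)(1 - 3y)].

1330

Partial fractions give a closed form: a_n = (-4)·2^n + (6)·3^n.
At n = 5: a_5 = 1330.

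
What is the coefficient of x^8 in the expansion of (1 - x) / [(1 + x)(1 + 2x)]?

The denominator gives the recurrence a_n = −3a_(n−1) − 2a_(n−2) for n ≥ 2; the numerator fixes a_0 = 1, a_1 = -4.
Iterating: 1, -4, 10, -22, 46, -94, 190, -382, 766, so a_8 = 766.

766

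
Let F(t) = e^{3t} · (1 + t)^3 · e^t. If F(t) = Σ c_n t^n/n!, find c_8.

1490944

The EGF product rule gives c_8 = Σ_{k_1+k_2+k_3=8} C(8; k_1,k_2,k_3) · ∏ g_i(k_i), where e^{3t} gives (3)^k; (1+t)^3 gives the falling factorial (3)_k; e^t gives (1)^k.
g_1(k) for k = 0…8: 1, 3, 9, 27, 81, 243, 729, 2187, 6561.
g_2(k) for k = 0…8: 1, 3, 6, 6, 0, 0, 0, 0, 0.
g_3(k) for k = 0…8: 1, 1, 1, 1, 1, 1, 1, 1, 1.
First combine the last two factors: h(k) = Σ_j C(k,j)·g_2(j)·g_3(k−j) for k = 0…8: 1, 4, 13, 34, 73, 136, 229, 358, 529.
c_8 = Σ_k C(8,k)·g_1(k)·h(8−k) = 1·1·529 + 8·3·358 + 28·9·229 + 56·27·136 + 70·81·73 + 56·243·34 + 28·729·13 + 8·2187·4 + 1·6561·1 = 529 + 8592 + 57708 + 205632 + 413910 + 462672 + 265356 + 69984 + 6561 = 1490944.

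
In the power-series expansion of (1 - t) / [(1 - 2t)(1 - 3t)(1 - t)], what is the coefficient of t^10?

175099

The denominator gives the recurrence a_n = 6a_(n−1) − 11a_(n−2) + 6a_(n−3) for n ≥ 3; the numerator fixes a_0 = 1, a_1 = 5, a_2 = 19.
Iterating: 1, 5, 19, 65, 211, 665, 2059, 6305, 19171, 58025, 175099, so a_10 = 175099.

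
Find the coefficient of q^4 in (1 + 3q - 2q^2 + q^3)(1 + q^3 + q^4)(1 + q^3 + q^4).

(1 + 3q - 2q^2 + q^3) has coefficients 1,3,-2,1 for degrees 0…3.
(1 + q^3 + q^4) has coefficients 1,0,0,1,1 for degrees 0…4.
Finally multiplying by (1 + q^3 + q^4), the product of all factors after the first has coefficients 1,0,0,2,2 for degrees 0…4.
[q^4] = 1·2 + 3·2 − 2·0 + 1·0 = 8.

8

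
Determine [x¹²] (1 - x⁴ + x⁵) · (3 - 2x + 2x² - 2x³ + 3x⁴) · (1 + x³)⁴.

-17

(1 - x⁴ + x⁵) has coefficients 1,0,0,0,-1,1 for degrees 0…5.
(3 - 2x + 2x² - 2x³ + 3x⁴) has coefficients 3,-2,2,-2,3,0,0,0,0,0,0,0,0 for degrees 0…12.
Finally multiplying by (1 + x³)⁴, the product of all factors after the first has coefficients 3,-2,2,10,-5,8,10,0,12,0,10,8,-5 for degrees 0…12.
[x¹²] = 1·(-5) − 1·12 + 1·0 = -17.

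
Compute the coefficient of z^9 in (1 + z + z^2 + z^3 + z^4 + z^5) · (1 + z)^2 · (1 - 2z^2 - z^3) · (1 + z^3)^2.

-26

(1 + z + z^2 + z^3 + z^4 + z^5) has coefficients 1,1,1,1,1,1 for degrees 0…5.
(1 + z)^2 has coefficients 1,2,1,0,0,0,0,0,0,0 for degrees 0…9.
Multiplying by (1 - 2z^2 - z^3) gives running coefficients 1,2,-1,-5,-4,-1,0,0,0,0 for degrees 0…9.
Finally multiplying by (1 + z^3)^2, the product of all factors after the first has coefficients 1,2,-1,-3,0,-3,-9,-6,-3,-5 for degrees 0…9.
[z^9] = 1·(-5) + 1·(-3) + 1·(-6) + 1·(-9) + 1·(-3) + 1·0 = -26.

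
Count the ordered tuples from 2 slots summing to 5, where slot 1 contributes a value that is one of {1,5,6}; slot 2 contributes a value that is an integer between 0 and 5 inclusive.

The generating function for the choices is (x + x⁵ + x⁶)·(1 + x + x² + x³ + x⁴ + x⁵); the count is [x⁵].
(x + x⁵ + x⁶) has coefficients 0,1,0,0,0,1 for degrees 0…5.
(1 + x + x² + x³ + x⁴ + x⁵) has coefficients 1,1,1,1,1,1 for degrees 0…5.
[x⁵] = 1·1 + 1·1 = 2.

2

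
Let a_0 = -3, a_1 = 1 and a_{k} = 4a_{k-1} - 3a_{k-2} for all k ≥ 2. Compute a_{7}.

4369

The ordinary generating function has denominator 1 - 4x + 3x^2.
Iterating the recurrence: a_0,…,a_{7} = -3, 1, 13, 49, 157, 481, 1453, 4369.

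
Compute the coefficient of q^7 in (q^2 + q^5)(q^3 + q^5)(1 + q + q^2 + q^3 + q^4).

2

(q^2 + q^5) has coefficients 0,0,1,0,0,1 for degrees 0…5.
(q^3 + q^5) has coefficients 0,0,0,1,0,1,0,0 for degrees 0…7.
Finally multiplying by (1 + q + q^2 + q^3 + q^4), the product of all factors after the first has coefficients 0,0,0,1,1,2,2,2 for degrees 0…7.
[q^7] = 1·2 + 1·0 = 2.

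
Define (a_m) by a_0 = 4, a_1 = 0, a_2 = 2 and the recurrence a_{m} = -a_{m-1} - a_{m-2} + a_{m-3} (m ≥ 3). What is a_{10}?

The ordinary generating function has denominator 1 + q + q^2 - q^3.
Iterating the recurrence: a_0,…,a_{10} = 4, 0, 2, 2, -4, 4, 2, -10, 12, 0, -22.

-22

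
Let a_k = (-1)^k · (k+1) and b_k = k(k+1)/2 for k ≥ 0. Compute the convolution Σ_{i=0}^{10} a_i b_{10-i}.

15

The convolution is the x^10 coefficient of A(x)B(x).
Σ = 1·55 − 2·45 + 3·36 − 4·28 + 5·21 − 6·15 + 7·10 − 8·6 + 9·3 − 10·1 + 11·0 = 15.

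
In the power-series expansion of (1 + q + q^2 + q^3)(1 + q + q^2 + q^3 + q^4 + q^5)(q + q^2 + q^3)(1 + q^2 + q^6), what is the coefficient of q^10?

(1 + q + q^2 + q^3) has coefficients 1,1,1,1 for degrees 0…3.
(1 + q + q^2 + q^3 + q^4 + q^5) has coefficients 1,1,1,1,1,1,0,0,0,0,0 for degrees 0…10.
Multiplying by (q + q^2 + q^3) gives running coefficients 0,1,2,3,3,3,3,2,1,0,0 for degrees 0…10.
Finally multiplying by (1 + q^2 + q^6), the product of all factors after the first has coefficients 0,1,2,4,5,6,6,6,6,5,4 for degrees 0…10.
[q^10] = 1·4 + 1·5 + 1·6 + 1·6 = 21.

21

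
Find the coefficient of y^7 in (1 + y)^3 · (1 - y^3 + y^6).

3

(1 + y)^3 has coefficients 1,3,3,1 for degrees 0…3.
(1 - y^3 + y^6) has coefficients 1,0,0,-1,0,0,1,0 for degrees 0…7.
[y^7] = 1·0 + 3·1 + 3·0 + 1·0 = 3.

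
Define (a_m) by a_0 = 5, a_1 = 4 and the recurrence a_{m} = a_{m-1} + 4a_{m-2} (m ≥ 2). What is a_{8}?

5384

The ordinary generating function has denominator 1 - x - 4x^2.
Iterating the recurrence: a_0,…,a_{8} = 5, 4, 24, 40, 136, 296, 840, 2024, 5384.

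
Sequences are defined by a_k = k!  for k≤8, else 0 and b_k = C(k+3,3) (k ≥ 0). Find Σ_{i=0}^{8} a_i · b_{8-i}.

Write out a_i and b_{8-i} for i = 0,…,8 and sum the products.
Σ = 1·165 + 1·120 + 2·84 + 6·56 + 24·35 + 120·20 + 720·10 + 5040·4 + 40320·1 = 71709.

71709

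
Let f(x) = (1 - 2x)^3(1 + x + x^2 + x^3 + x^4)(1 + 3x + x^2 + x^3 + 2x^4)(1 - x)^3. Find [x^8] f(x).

(1 - 2x)^3 has coefficients 1,-6,12,-8 for degrees 0…3.
(1 + x + x^2 + x^3 + x^4) has coefficients 1,1,1,1,1,0,0,0,0 for degrees 0…8.
Multiplying by (1 + 3x + x^2 + x^3 + 2x^4) gives running coefficients 1,4,5,6,8,7,4,3,2 for degrees 0…8.
Finally multiplying by (1 - x)^3, the product of all factors after the first has coefficients 1,1,-4,2,1,-4,1,4,-2 for degrees 0…8.
[x^8] = 1·(-2) − 6·4 + 12·1 − 8·(-4) = 18.

18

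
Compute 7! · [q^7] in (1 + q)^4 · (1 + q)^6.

604800

The EGF product rule gives c_7 = Σ_{k_1+k_2=7} C(7; k_1,k_2) · ∏ g_i(k_i), where (1+q)^4 gives the falling factorial (4)_k; (1+q)^6 gives the falling factorial (6)_k.
g_1(k) for k = 0…7: 1, 4, 12, 24, 24, 0, 0, 0.
g_2(k) for k = 0…7: 1, 6, 30, 120, 360, 720, 720, 0.
c_7 = Σ_k C(7,k)·g_1(k)·g_2(7−k) = 7·4·720 + 21·12·720 + 35·24·360 + 35·24·120 = 20160 + 181440 + 302400 + 100800 = 604800.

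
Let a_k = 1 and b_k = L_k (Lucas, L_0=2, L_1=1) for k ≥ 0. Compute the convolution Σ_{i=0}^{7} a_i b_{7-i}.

75

The convolution is the x^7 coefficient of A(x)B(x).
Σ = 1·29 + 1·18 + 1·11 + 1·7 + 1·4 + 1·3 + 1·1 + 1·2 = 75.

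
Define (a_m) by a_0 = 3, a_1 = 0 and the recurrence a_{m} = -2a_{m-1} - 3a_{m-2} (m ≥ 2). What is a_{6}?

99

The ordinary generating function has denominator 1 + 2y + 3y^2.
Iterating the recurrence: a_0,…,a_{6} = 3, 0, -9, 18, -9, -36, 99.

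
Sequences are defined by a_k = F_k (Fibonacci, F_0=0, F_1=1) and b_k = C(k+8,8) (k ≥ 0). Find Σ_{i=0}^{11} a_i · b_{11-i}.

150438

The convolution is the t^11 coefficient of A(t)B(t).
Σ = 0·75582 + 1·43758 + 1·24310 + 2·12870 + 3·6435 + 5·3003 + 8·1287 + 13·495 + 21·165 + 34·45 + 55·9 + 89·1 = 150438.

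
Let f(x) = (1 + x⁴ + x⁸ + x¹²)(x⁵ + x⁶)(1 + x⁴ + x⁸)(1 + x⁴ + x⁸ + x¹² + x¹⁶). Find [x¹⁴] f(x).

6

(1 + x⁴ + x⁸ + x¹²) has coefficients 1,0,0,0,1,0,0,0,1,0,0,0,1 for degrees 0…12.
(x⁵ + x⁶) has coefficients 0,0,0,0,0,1,1,0,0,0,0,0,0,0,0 for degrees 0…14.
Multiplying by (1 + x⁴ + x⁸) gives running coefficients 0,0,0,0,0,1,1,0,0,1,1,0,0,1,1 for degrees 0…14.
Finally multiplying by (1 + x⁴ + x⁸ + x¹² + x¹⁶), the product of all factors after the first has coefficients 0,0,0,0,0,1,1,0,0,2,2,0,0,3,3 for degrees 0…14.
[x¹⁴] = 1·3 + 1·2 + 1·1 + 1·0 = 6.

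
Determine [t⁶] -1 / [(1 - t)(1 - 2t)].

-127

Partial fractions give a closed form: a_n = (1)·1^n + (-2)·2^n.
At n = 6: a_6 = -127.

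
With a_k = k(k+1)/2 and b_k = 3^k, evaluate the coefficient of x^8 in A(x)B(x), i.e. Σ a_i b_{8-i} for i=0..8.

Write out a_i and b_{8-i} for i = 0,…,8 and sum the products.
Σ = 0·6561 + 1·2187 + 3·729 + 6·243 + 10·81 + 15·27 + 21·9 + 28·3 + 36·1 = 7356.

7356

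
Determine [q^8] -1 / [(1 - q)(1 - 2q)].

-511

The denominator gives the recurrence a_n = 3a_(n−1) − 2a_(n−2) for n ≥ 2; the numerator fixes a_0 = -1, a_1 = -3.
Iterating: -1, -3, -7, -15, -31, -63, -127, -255, -511, so a_8 = -511.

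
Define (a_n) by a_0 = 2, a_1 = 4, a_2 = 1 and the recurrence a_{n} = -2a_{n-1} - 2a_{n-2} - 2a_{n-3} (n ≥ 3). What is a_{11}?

-200

The ordinary generating function has denominator 1 + 2z + 2z^2 + 2z^3.
Iterating the recurrence: a_0,…,a_{11} = 2, 4, 1, -14, 18, -10, 12, -40, 76, -96, 120, -200.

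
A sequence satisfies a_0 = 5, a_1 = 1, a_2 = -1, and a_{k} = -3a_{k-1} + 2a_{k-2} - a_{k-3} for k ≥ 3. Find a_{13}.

The ordinary generating function has denominator 1 + 3z - 2z^2 + z^3.
Iterating the recurrence: a_0,…,a_{13} = 5, 1, -1, 0, -3, 10, -36, 131, -475, 1723, -6250, 22671, -82236, 298300.

298300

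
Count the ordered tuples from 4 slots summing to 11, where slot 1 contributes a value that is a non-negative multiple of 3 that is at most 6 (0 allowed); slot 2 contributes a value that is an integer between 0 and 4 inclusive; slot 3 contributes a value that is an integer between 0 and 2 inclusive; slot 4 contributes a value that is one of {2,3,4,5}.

The generating function for the choices is (1 + t³ + t⁶)·(1 + t + t² + t³ + t⁴)·(1 + t + t²)·(t² + t³ + t⁴ + t⁵); the count is [t¹¹].
(1 + t³ + t⁶) has coefficients 1,0,0,1,0,0,1 for degrees 0…6.
(1 + t + t² + t³ + t⁴) has coefficients 1,1,1,1,1,0,0,0,0,0,0,0 for degrees 0…11.
Multiplying by (1 + t + t²) gives running coefficients 1,2,3,3,3,2,1,0,0,0,0,0 for degrees 0…11.
Finally multiplying by (t² + t³ + t⁴ + t⁵), the product of all factors after the first has coefficients 0,0,1,3,6,9,11,11,9,6,3,1 for degrees 0…11.
[t¹¹] = 1·1 + 1·9 + 1·9 = 19.

19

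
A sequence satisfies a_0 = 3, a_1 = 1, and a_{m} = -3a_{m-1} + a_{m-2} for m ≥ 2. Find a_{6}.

-33

The ordinary generating function has denominator 1 + 3y - y^2.
Iterating the recurrence: a_0,…,a_{6} = 3, 1, 0, 1, -3, 10, -33.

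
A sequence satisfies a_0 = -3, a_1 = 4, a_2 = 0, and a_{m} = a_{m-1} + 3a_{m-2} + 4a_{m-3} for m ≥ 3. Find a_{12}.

The ordinary generating function has denominator 1 - t - 3t^2 - 4t^3.
Iterating the recurrence: a_0,…,a_{12} = -3, 4, 0, 0, 16, 16, 64, 176, 432, 1216, 3216, 8592, 23104.

23104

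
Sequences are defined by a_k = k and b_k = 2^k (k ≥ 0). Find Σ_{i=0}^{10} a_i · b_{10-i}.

2036

This is [x^10] in the product of the two ordinary generating functions.
Σ = 0·1024 + 1·512 + 2·256 + 3·128 + 4·64 + 5·32 + 6·16 + 7·8 + 8·4 + 9·2 + 10·1 = 2036.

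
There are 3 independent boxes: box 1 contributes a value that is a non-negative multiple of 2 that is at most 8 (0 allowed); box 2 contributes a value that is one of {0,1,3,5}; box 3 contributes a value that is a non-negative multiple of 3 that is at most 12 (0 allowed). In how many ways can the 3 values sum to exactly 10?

The generating function for the choices is (1 + z² + z⁴ + z⁶ + z⁸)·(1 + z + z³ + z⁵)·(1 + z³ + z⁶ + z⁹ + z¹²); the count is [z¹⁰].
(1 + z² + z⁴ + z⁶ + z⁸) has coefficients 1,0,1,0,1,0,1,0,1 for degrees 0…8.
(1 + z + z³ + z⁵) has coefficients 1,1,0,1,0,1,0,0,0,0,0 for degrees 0…10.
Finally multiplying by (1 + z³ + z⁶ + z⁹ + z¹²), the product of all factors after the first has coefficients 1,1,0,2,1,1,2,1,1,2,1 for degrees 0…10.
[z¹⁰] = 1·1 + 1·1 + 1·2 + 1·1 + 1·0 = 5.

5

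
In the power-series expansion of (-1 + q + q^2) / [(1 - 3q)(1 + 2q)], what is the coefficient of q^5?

The denominator gives the recurrence a_n = a_(n−1) + 6a_(n−2) for n ≥ 3; the numerator fixes a_0 = -1, a_1 = 0, a_2 = -5.
Iterating: -1, 0, -5, -5, -35, -65, so a_5 = -65.

-65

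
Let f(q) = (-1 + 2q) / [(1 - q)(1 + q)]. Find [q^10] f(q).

The denominator gives the recurrence a_n = a_(n−2) for n ≥ 2; the numerator fixes a_0 = -1, a_1 = 2.
Iterating: -1, 2, -1, 2, -1, 2, -1, 2, -1, 2, -1, so a_10 = -1.

-1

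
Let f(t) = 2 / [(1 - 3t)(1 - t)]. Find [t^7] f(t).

Partial fractions give a closed form: a_n = (3)·3^n + (-1)·1^n.
At n = 7: a_7 = 6560.

6560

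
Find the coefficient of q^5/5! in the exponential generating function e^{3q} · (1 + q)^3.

3618

The EGF product rule gives c_5 = Σ_{k_1+k_2=5} C(5; k_1,k_2) · ∏ g_i(k_i), where e^{3q} gives (3)^k; (1+q)^3 gives the falling factorial (3)_k.
g_1(k) for k = 0…5: 1, 3, 9, 27, 81, 243.
g_2(k) for k = 0…5: 1, 3, 6, 6, 0, 0.
c_5 = Σ_k C(5,k)·g_1(k)·g_2(5−k) = 10·9·6 + 10·27·6 + 5·81·3 + 1·243·1 = 540 + 1620 + 1215 + 243 = 3618.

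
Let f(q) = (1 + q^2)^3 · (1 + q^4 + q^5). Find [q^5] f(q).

1

(1 + q^2)^3 has coefficients 1,0,3,0,3,0 for degrees 0…5.
(1 + q^4 + q^5) has coefficients 1,0,0,0,1,1 for degrees 0…5.
[q^5] = 1·1 + 3·0 + 3·0 = 1.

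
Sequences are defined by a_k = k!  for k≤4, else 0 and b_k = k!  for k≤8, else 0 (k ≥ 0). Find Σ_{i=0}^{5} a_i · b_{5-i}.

Write out a_i and b_{5-i} for i = 0,…,5 and sum the products.
Σ = 1·120 + 1·24 + 2·6 + 6·2 + 24·1 + 0·1 = 192.

192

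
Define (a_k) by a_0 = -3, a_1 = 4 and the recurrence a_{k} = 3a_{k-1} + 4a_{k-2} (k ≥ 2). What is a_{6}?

The ordinary generating function has denominator 1 - 3z - 4z^2.
Iterating the recurrence: a_0,…,a_{6} = -3, 4, 0, 16, 48, 208, 816.

816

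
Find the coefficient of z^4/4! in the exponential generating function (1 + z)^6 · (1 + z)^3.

The EGF product rule gives c_4 = Σ_{k_1+k_2=4} C(4; k_1,k_2) · ∏ g_i(k_i), where (1+z)^6 gives the falling factorial (6)_k; (1+z)^3 gives the falling factorial (3)_k.
g_1(k) for k = 0…4: 1, 6, 30, 120, 360.
g_2(k) for k = 0…4: 1, 3, 6, 6, 0.
c_4 = Σ_k C(4,k)·g_1(k)·g_2(4−k) = 4·6·6 + 6·30·6 + 4·120·3 + 1·360·1 = 144 + 1080 + 1440 + 360 = 3024.

3024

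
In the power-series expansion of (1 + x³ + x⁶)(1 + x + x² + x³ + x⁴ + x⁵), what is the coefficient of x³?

(1 + x³ + x⁶) has coefficients 1,0,0,1 for degrees 0…3.
(1 + x + x² + x³ + x⁴ + x⁵) has coefficients 1,1,1,1 for degrees 0…3.
[x³] = 1·1 + 1·1 = 2.

2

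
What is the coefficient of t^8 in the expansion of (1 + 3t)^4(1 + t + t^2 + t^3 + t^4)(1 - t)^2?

-54

(1 + 3t)^4 has coefficients 1,12,54,108,81 for degrees 0…4.
(1 + t + t^2 + t^3 + t^4) has coefficients 1,1,1,1,1,0,0,0,0 for degrees 0…8.
Finally multiplying by (1 - t)^2, the product of all factors after the first has coefficients 1,-1,0,0,0,-1,1,0,0 for degrees 0…8.
[t^8] = 1·0 + 12·0 + 54·1 + 108·(-1) + 81·0 = -54.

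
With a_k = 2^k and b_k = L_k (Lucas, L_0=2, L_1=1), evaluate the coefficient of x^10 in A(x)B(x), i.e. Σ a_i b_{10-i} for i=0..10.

5623

This is [x^10] in the product of the two ordinary generating functions.
Σ = 1·123 + 2·76 + 4·47 + 8·29 + 16·18 + 32·11 + 64·7 + 128·4 + 256·3 + 512·1 + 1024·2 = 5623.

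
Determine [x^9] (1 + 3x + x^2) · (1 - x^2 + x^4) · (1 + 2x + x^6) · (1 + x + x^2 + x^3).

10

(1 + 3x + x^2) has coefficients 1,3,1 for degrees 0…2.
(1 - x^2 + x^4) has coefficients 1,0,-1,0,1,0,0,0,0,0 for degrees 0…9.
Multiplying by (1 + 2x + x^6) gives running coefficients 1,2,-1,-2,1,2,1,0,-1,0 for degrees 0…9.
Finally multiplying by (1 + x + x^2 + x^3), the product of all factors after the first has coefficients 1,3,2,0,0,0,2,4,2,0 for degrees 0…9.
[x^9] = 1·0 + 3·2 + 1·4 = 10.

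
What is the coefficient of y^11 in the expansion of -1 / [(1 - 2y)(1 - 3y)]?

-527345

The denominator gives the recurrence a_n = 5a_(n−1) − 6a_(n−2) for n ≥ 2; the numerator fixes a_0 = -1, a_1 = -5.
Iterating: -1, -5, -19, -65, -211, -665, -2059, -6305, -19171, -58025, -175099, -527345, so a_11 = -527345.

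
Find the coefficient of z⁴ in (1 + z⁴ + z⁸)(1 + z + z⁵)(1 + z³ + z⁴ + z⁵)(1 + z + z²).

(1 + z⁴ + z⁸) has coefficients 1,0,0,0,1 for degrees 0…4.
(1 + z + z⁵) has coefficients 1,1,0,0,0 for degrees 0…4.
Multiplying by (1 + z³ + z⁴ + z⁵) gives running coefficients 1,1,0,1,2 for degrees 0…4.
Finally multiplying by (1 + z + z²), the product of all factors after the first has coefficients 1,2,2,2,3 for degrees 0…4.
[z⁴] = 1·3 + 1·1 = 4.

4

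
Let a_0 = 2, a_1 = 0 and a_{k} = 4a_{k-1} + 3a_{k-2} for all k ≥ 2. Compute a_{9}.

246048

The ordinary generating function has denominator 1 - 4y - 3y^2.
Iterating the recurrence: a_0,…,a_{9} = 2, 0, 6, 24, 114, 528, 2454, 11400, 52962, 246048.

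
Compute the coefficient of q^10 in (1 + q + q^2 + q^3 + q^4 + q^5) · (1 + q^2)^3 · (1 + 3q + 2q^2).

21

(1 + q + q^2 + q^3 + q^4 + q^5) has coefficients 1,1,1,1,1,1 for degrees 0…5.
(1 + q^2)^3 has coefficients 1,0,3,0,3,0,1,0,0,0,0 for degrees 0…10.
Finally multiplying by (1 + 3q + 2q^2), the product of all factors after the first has coefficients 1,3,5,9,9,9,7,3,2,0,0 for degrees 0…10.
[q^10] = 1·0 + 1·0 + 1·2 + 1·3 + 1·7 + 1·9 = 21.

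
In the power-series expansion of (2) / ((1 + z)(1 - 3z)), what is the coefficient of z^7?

3280

Partial fractions give a closed form: a_n = (1/2)·(-1)^n + (3/2)·3^n.
At n = 7: a_7 = 3280.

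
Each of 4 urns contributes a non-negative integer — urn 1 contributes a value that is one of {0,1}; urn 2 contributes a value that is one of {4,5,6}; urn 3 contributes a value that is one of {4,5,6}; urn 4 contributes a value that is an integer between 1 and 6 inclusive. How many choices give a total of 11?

The generating function for the choices is (1 + x)·(x^4 + x^5 + x^6)·(x^4 + x^5 + x^6)·(x + x^2 + x^3 + x^4 + x^5 + x^6); the count is [x^11].
(1 + x) has coefficients 1,1 for degrees 0…1.
(x^4 + x^5 + x^6) has coefficients 0,0,0,0,1,1,1,0,0,0,0,0 for degrees 0…11.
Multiplying by (x^4 + x^5 + x^6) gives running coefficients 0,0,0,0,0,0,0,0,1,2,3,2 for degrees 0…11.
Finally multiplying by (x + x^2 + x^3 + x^4 + x^5 + x^6), the product of all factors after the first has coefficients 0,0,0,0,0,0,0,0,0,1,3,6 for degrees 0…11.
[x^11] = 1·6 + 1·3 = 9.

9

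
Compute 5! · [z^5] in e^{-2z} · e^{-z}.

-243

The EGF product rule gives c_5 = Σ_{k_1+k_2=5} C(5; k_1,k_2) · ∏ g_i(k_i), where e^{-2z} gives (-2)^k; e^{-z} gives (-1)^k.
g_1(k) for k = 0…5: 1, -2, 4, -8, 16, -32.
g_2(k) for k = 0…5: 1, -1, 1, -1, 1, -1.
c_5 = Σ_k C(5,k)·g_1(k)·g_2(5−k) = 1·1·(-1) + 5·(-2)·1 + 10·4·(-1) + 10·(-8)·1 + 5·16·(-1) + 1·(-32)·1 = −1 − 10 − 40 − 80 − 80 − 32 = -243.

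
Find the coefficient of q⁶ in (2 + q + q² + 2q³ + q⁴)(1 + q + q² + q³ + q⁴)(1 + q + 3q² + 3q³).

48

(2 + q + q² + 2q³ + q⁴) has coefficients 2,1,1,2,1 for degrees 0…4.
(1 + q + q² + q³ + q⁴) has coefficients 1,1,1,1,1,0,0 for degrees 0…6.
Finally multiplying by (1 + q + 3q² + 3q³), the product of all factors after the first has coefficients 1,2,5,8,8,7,6 for degrees 0…6.
[q⁶] = 2·6 + 1·7 + 1·8 + 2·8 + 1·5 = 48.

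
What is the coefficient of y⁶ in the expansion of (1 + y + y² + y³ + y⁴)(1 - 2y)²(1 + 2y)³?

(1 + y + y² + y³ + y⁴) has coefficients 1,1,1,1,1 for degrees 0…4.
(1 - 2y)² has coefficients 1,-4,4,0,0,0,0 for degrees 0…6.
Finally multiplying by (1 + 2y)³, the product of all factors after the first has coefficients 1,2,-8,-16,16,32,0 for degrees 0…6.
[y⁶] = 1·0 + 1·32 + 1·16 + 1·(-16) + 1·(-8) = 24.

24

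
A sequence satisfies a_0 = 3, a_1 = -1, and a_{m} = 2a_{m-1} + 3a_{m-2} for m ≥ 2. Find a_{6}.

367

The ordinary generating function has denominator 1 - 2t - 3t^2.
Iterating the recurrence: a_0,…,a_{6} = 3, -1, 7, 11, 43, 119, 367.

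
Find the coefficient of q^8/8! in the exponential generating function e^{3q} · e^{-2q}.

The EGF product rule gives c_8 = Σ_{k_1+k_2=8} C(8; k_1,k_2) · ∏ g_i(k_i), where e^{3q} gives (3)^k; e^{-2q} gives (-2)^k.
g_1(k) for k = 0…8: 1, 3, 9, 27, 81, 243, 729, 2187, 6561.
g_2(k) for k = 0…8: 1, -2, 4, -8, 16, -32, 64, -128, 256.
c_8 = Σ_k C(8,k)·g_1(k)·g_2(8−k) = 1·1·256 + 8·3·(-128) + 28·9·64 + 56·27·(-32) + 70·81·16 + 56·243·(-8) + 28·729·4 + 8·2187·(-2) + 1·6561·1 = 256 − 3072 + 16128 − 48384 + 90720 − 108864 + 81648 − 34992 + 6561 = 1.

1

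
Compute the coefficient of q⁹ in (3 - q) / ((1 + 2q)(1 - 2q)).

-256

The denominator gives the recurrence a_n = 4a_(n−2) for n ≥ 2; the numerator fixes a_0 = 3, a_1 = -1.
Iterating: 3, -1, 12, -4, 48, -16, 192, -64, 768, -256, so a_9 = -256.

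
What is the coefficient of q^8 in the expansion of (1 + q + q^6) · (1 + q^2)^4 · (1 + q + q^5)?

13

(1 + q + q^6) has coefficients 1,1,0,0,0,0,1 for degrees 0…6.
(1 + q^2)^4 has coefficients 1,0,4,0,6,0,4,0,1 for degrees 0…8.
Finally multiplying by (1 + q + q^5), the product of all factors after the first has coefficients 1,1,4,4,6,7,4,8,1 for degrees 0…8.
[q^8] = 1·1 + 1·8 + 1·4 = 13.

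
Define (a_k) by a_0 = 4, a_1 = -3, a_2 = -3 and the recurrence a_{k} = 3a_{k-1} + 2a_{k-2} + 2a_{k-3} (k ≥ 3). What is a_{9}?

-21975

The ordinary generating function has denominator 1 - 3q - 2q^2 - 2q^3.
Iterating the recurrence: a_0,…,a_{9} = 4, -3, -3, -7, -33, -119, -437, -1615, -5957, -21975.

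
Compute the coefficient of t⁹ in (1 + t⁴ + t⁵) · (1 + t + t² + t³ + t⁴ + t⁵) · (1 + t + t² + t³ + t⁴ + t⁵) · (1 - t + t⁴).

(1 + t⁴ + t⁵) has coefficients 1,0,0,0,1,1 for degrees 0…5.
(1 + t + t² + t³ + t⁴ + t⁵) has coefficients 1,1,1,1,1,1,0,0,0,0 for degrees 0…9.
Multiplying by (1 + t + t² + t³ + t⁴ + t⁵) gives running coefficients 1,2,3,4,5,6,5,4,3,2 for degrees 0…9.
Finally multiplying by (1 - t + t⁴), the product of all factors after the first has coefficients 1,1,1,1,2,3,2,3,4,5 for degrees 0…9.
[t⁹] = 1·5 + 1·3 + 1·2 = 10.

10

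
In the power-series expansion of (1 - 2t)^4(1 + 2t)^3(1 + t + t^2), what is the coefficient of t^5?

(1 - 2t)^4 has coefficients 1,-8,24,-32,16 for degrees 0…4.
(1 + 2t)^3 has coefficients 1,6,12,8,0,0 for degrees 0…5.
Finally multiplying by (1 + t + t^2), the product of all factors after the first has coefficients 1,7,19,26,20,8 for degrees 0…5.
[t^5] = 1·8 − 8·20 + 24·26 − 32·19 + 16·7 = -24.

-24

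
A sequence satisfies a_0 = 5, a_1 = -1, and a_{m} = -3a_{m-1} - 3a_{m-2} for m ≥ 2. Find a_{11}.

The ordinary generating function has denominator 1 + 3y + 3y^2.
Iterating the recurrence: a_0,…,a_{11} = 5, -1, -12, 39, -81, 126, -135, 27, 324, -1053, 2187, -3402.

-3402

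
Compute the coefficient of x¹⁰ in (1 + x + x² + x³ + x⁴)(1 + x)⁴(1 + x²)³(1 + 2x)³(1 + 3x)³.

(1 + x + x² + x³ + x⁴) has coefficients 1,1,1,1,1 for degrees 0…4.
(1 + x)⁴ has coefficients 1,4,6,4,1,0,0,0,0,0,0 for degrees 0…10.
Multiplying by (1 + x²)³ gives running coefficients 1,4,9,16,22,24,22,16,9,4,1 for degrees 0…10.
Multiplying by (1 + 2x)³ gives running coefficients 1,10,45,126,258,420,558,612,561,426,261 for degrees 0…10.
Finally multiplying by (1 + 3x)³, the product of all factors after the first has coefficients 1,19,162,828,2877,7359,14706,23940,32475,37065,35766 for degrees 0…10.
[x¹⁰] = 1·35766 + 1·37065 + 1·32475 + 1·23940 + 1·14706 = 143952.

143952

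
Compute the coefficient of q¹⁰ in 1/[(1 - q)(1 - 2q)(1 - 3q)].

261625

Partial fractions give a closed form: a_n = (1/2)·1^n + (-4)·2^n + (9/2)·3^n.
At n = 10: a_10 = 261625.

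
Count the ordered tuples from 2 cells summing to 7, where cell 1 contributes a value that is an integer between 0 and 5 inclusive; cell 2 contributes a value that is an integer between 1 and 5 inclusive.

The generating function for the choices is (1 + t + t^2 + t^3 + t^4 + t^5)·(t + t^2 + t^3 + t^4 + t^5); the count is [t^7].
(1 + t + t^2 + t^3 + t^4 + t^5) has coefficients 1,1,1,1,1,1 for degrees 0…5.
(t + t^2 + t^3 + t^4 + t^5) has coefficients 0,1,1,1,1,1,0,0 for degrees 0…7.
[t^7] = 1·0 + 1·0 + 1·1 + 1·1 + 1·1 + 1·1 = 4.

4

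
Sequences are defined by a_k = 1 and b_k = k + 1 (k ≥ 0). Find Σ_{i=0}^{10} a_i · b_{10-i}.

66

Write out a_i and b_{10-i} for i = 0,…,10 and sum the products.
Σ = 1·11 + 1·10 + 1·9 + 1·8 + 1·7 + 1·6 + 1·5 + 1·4 + 1·3 + 1·2 + 1·1 = 66.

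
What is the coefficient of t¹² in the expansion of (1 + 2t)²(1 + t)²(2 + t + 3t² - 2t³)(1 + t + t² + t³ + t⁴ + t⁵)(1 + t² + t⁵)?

115

(1 + 2t)² has coefficients 1,4,4 for degrees 0…2.
(1 + t)² has coefficients 1,2,1,0,0,0,0,0,0,0,0,0,0 for degrees 0…12.
Multiplying by (2 + t + 3t² - 2t³) gives running coefficients 2,5,7,5,-1,-2,0,0,0,0,0,0,0 for degrees 0…12.
Multiplying by (1 + t + t² + t³ + t⁴ + t⁵) gives running coefficients 2,7,14,19,18,16,14,9,2,-3,-2,0,0 for degrees 0…12.
Finally multiplying by (1 + t² + t⁵), the product of all factors after the first has coefficients 2,7,16,26,32,37,39,39,35,24,16,11,7 for degrees 0…12.
[t¹²] = 1·7 + 4·11 + 4·16 = 115.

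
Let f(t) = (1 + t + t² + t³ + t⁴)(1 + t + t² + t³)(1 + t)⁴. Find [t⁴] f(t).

(1 + t + t² + t³ + t⁴) has coefficients 1,1,1,1,1 for degrees 0…4.
(1 + t + t² + t³) has coefficients 1,1,1,1,0 for degrees 0…4.
Finally multiplying by (1 + t)⁴, the product of all factors after the first has coefficients 1,5,11,15,15 for degrees 0…4.
[t⁴] = 1·15 + 1·15 + 1·11 + 1·5 + 1·1 = 47.

47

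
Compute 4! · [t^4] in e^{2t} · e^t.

The EGF product rule gives c_4 = Σ_{k_1+k_2=4} C(4; k_1,k_2) · ∏ g_i(k_i), where e^{2t} gives (2)^k; e^t gives (1)^k.
g_1(k) for k = 0…4: 1, 2, 4, 8, 16.
g_2(k) for k = 0…4: 1, 1, 1, 1, 1.
c_4 = Σ_k C(4,k)·g_1(k)·g_2(4−k) = 1·1·1 + 4·2·1 + 6·4·1 + 4·8·1 + 1·16·1 = 1 + 8 + 24 + 32 + 16 = 81.

81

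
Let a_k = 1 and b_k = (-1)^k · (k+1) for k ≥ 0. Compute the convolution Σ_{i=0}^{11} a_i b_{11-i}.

This is [x^11] in the product of the two ordinary generating functions.
Σ = 1·(-12) + 1·11 + 1·(-10) + 1·9 + 1·(-8) + 1·7 + 1·(-6) + 1·5 + 1·(-4) + 1·3 + 1·(-2) + 1·1 = -6.

-6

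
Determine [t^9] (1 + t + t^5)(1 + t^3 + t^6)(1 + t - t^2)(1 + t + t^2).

(1 + t + t^5) has coefficients 1,1,0,0,0,1 for degrees 0…5.
(1 + t^3 + t^6) has coefficients 1,0,0,1,0,0,1,0,0,0 for degrees 0…9.
Multiplying by (1 + t - t^2) gives running coefficients 1,1,-1,1,1,-1,1,1,-1,0 for degrees 0…9.
Finally multiplying by (1 + t + t^2), the product of all factors after the first has coefficients 1,2,1,1,1,1,1,1,1,0 for degrees 0…9.
[t^9] = 1·0 + 1·1 + 1·1 = 2.

2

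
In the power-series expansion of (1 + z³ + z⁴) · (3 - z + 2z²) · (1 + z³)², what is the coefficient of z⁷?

(1 + z³ + z⁴) has coefficients 1,0,0,1,1 for degrees 0…4.
(3 - z + 2z²) has coefficients 3,-1,2,0,0,0,0,0 for degrees 0…7.
Finally multiplying by (1 + z³)², the product of all factors after the first has coefficients 3,-1,2,6,-2,4,3,-1 for degrees 0…7.
[z⁷] = 1·(-1) + 1·(-2) + 1·6 = 3.

3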